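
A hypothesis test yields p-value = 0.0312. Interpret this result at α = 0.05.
Since p = 0.0312 < α = 0.05, reject H₀.
There is sufficient evidence to reject the null hypothesis; the result is statistically significant at the 0.05 level.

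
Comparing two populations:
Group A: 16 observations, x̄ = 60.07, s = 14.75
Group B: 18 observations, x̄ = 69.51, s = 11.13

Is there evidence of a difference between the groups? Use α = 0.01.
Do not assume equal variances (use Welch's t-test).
Welch's two-sample t-test:
H₀: μ₁ = μ₂
H₁: μ₁ ≠ μ₂
s₁²/n₁ = 14.75²/16 = 13.5977,  s₂²/n₂ = 11.13²/18 = 6.8821
SE = √(s₁²/n₁ + s₂²/n₂) = √(13.5977 + 6.8821) = 4.5255
df (Welch-Satterthwaite) = (s₁²/n₁ + s₂²/n₂)² / [(s₁²/n₁)²/(n₁-1) + (s₂²/n₂)²/(n₂-1)] ≈ 27.75
t = (x̄₁ - x̄₂) / SE = (60.07 - 69.51) / 4.5255 = -9.44 / 4.5255 = -2.086
p-value = 0.0463

Since p-value > α = 0.01, we fail to reject H₀.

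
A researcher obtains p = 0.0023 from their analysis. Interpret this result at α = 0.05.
Since p = 0.0023 < α = 0.05, reject H₀.
There is sufficient evidence to reject the null hypothesis; the result is statistically significant at the 0.05 level.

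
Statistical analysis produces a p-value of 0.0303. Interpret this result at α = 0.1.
Since p = 0.0303 < α = 0.1, reject H₀.
There is sufficient evidence to reject the null hypothesis; the result is statistically significant at the 0.1 level.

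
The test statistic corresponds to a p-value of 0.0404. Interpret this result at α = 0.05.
Since p = 0.0404 < α = 0.05, reject H₀.
There is sufficient evidence to reject the null hypothesis; the result is statistically significant at the 0.05 level.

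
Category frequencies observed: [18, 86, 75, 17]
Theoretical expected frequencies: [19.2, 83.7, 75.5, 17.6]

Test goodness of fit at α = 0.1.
Chi-square goodness of fit test:
H₀: observed counts match expected distribution
H₁: observed counts differ from expected distribution
df = k - 1 = 3
χ² = Σ(O - E)²/E
   = (18 - 19.2)²/19.2 + (86 - 83.7)²/83.7 + (75 - 75.5)²/75.5 + (17 - 17.6)²/17.6
   = 0.075 + 0.063 + 0.003 + 0.020
   = 0.16
p-value = 0.9835

Since p-value > α = 0.1, we fail to reject H₀.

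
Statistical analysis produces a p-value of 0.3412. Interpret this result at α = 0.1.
Since p = 0.3412 > α = 0.1, fail to reject H₀.
There is insufficient evidence to reject the null hypothesis; the result is not statistically significant at the 0.1 level.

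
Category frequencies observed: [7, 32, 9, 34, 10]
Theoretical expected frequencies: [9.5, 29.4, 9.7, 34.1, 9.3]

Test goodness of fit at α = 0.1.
Chi-square goodness of fit test:
H₀: observed counts match expected distribution
H₁: observed counts differ from expected distribution
df = k - 1 = 4
χ² = Σ(O - E)²/E
   = (7 - 9.5)²/9.5 + (32 - 29.4)²/29.4 + (9 - 9.7)²/9.7 + (34 - 34.1)²/34.1 + (10 - 9.3)²/9.3
   = 0.658 + 0.230 + 0.051 + 0.000 + 0.053
   = 0.99
p-value = 0.9111

Since p-value > α = 0.1, we fail to reject H₀.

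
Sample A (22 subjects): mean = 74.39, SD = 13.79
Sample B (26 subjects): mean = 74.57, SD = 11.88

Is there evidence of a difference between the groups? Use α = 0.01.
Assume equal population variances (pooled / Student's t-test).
Student's two-sample t-test (equal variances):
H₀: μ₁ = μ₂
H₁: μ₁ ≠ μ₂
df = n₁ + n₂ - 2 = 46
Pooled variance s_p² = [(n₁-1)s₁² + (n₂-1)s₂²] / (n₁ + n₂ - 2) = [(21)(13.79²) + (25)(11.88²)] / 46 = 163.5175
SE = √(s_p²(1/n₁ + 1/n₂)) = √(163.5175 × (1/22 + 1/26)) = 3.7043
t = (x̄₁ - x̄₂) / SE = (74.39 - 74.57) / 3.7043 = -0.18 / 3.7043 = -0.049
p-value = 0.9615

Since p-value > α = 0.01, we fail to reject H₀.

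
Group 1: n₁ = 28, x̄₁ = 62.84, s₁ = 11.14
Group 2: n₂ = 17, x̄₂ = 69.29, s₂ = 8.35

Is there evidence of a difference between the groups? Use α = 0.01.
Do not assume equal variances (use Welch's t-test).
Welch's two-sample t-test:
H₀: μ₁ = μ₂
H₁: μ₁ ≠ μ₂
s₁²/n₁ = 11.14²/28 = 4.4321,  s₂²/n₂ = 8.35²/17 = 4.1013
SE = √(s₁²/n₁ + s₂²/n₂) = √(4.4321 + 4.1013) = 2.9212
df (Welch-Satterthwaite) = (s₁²/n₁ + s₂²/n₂)² / [(s₁²/n₁)²/(n₁-1) + (s₂²/n₂)²/(n₂-1)] ≈ 40.94
t = (x̄₁ - x̄₂) / SE = (62.84 - 69.29) / 2.9212 = -6.45 / 2.9212 = -2.208
p-value = 0.0329

Since p-value > α = 0.01, we fail to reject H₀.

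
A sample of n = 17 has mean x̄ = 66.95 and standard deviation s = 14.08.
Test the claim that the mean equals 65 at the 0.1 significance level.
One-sample t-test:
H₀: μ = 65
H₁: μ ≠ 65
df = n - 1 = 16
t = (x̄ - μ₀) / (s/√n) = (66.95 - 65) / (14.08/√17) = 0.571
p-value = 0.5759

Since p-value > α = 0.1, we fail to reject H₀.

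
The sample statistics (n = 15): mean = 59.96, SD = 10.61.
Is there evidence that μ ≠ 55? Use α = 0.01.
One-sample t-test:
H₀: μ = 55
H₁: μ ≠ 55
df = n - 1 = 14
t = (x̄ - μ₀) / (s/√n) = (59.96 - 55) / (10.61/√15) = 1.811
p-value = 0.0917

Since p-value > α = 0.01, we fail to reject H₀.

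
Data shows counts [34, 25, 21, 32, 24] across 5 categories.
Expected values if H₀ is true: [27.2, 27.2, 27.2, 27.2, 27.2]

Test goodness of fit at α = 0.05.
Chi-square goodness of fit test:
H₀: observed counts match expected distribution
H₁: observed counts differ from expected distribution
df = k - 1 = 4
χ² = Σ(O - E)²/E
   = (34 - 27.2)²/27.2 + (25 - 27.2)²/27.2 + (21 - 27.2)²/27.2 + (32 - 27.2)²/27.2 + (24 - 27.2)²/27.2
   = 1.700 + 0.178 + 1.413 + 0.847 + 0.376
   = 4.51
p-value = 0.3408

Since p-value > α = 0.05, we fail to reject H₀.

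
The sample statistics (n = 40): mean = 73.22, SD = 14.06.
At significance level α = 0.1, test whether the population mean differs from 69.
One-sample t-test:
H₀: μ = 69
H₁: μ ≠ 69
df = n - 1 = 39
t = (x̄ - μ₀) / (s/√n) = (73.22 - 69) / (14.06/√40) = 1.898
p-value = 0.0651

Since p-value < α = 0.1, we reject H₀.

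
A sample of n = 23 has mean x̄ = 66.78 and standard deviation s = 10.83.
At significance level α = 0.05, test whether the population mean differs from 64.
One-sample t-test:
H₀: μ = 64
H₁: μ ≠ 64
df = n - 1 = 22
t = (x̄ - μ₀) / (s/√n) = (66.78 - 64) / (10.83/√23) = 1.231
p-value = 0.2313

Since p-value > α = 0.05, we fail to reject H₀.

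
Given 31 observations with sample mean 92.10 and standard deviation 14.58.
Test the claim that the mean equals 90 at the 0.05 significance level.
One-sample t-test:
H₀: μ = 90
H₁: μ ≠ 90
df = n - 1 = 30
t = (x̄ - μ₀) / (s/√n) = (92.10 - 90) / (14.58/√31) = 0.802
p-value = 0.4289

Since p-value > α = 0.05, we fail to reject H₀.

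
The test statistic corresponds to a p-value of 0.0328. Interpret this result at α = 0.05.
Since p = 0.0328 < α = 0.05, reject H₀.
There is sufficient evidence to reject the null hypothesis; the result is statistically significant at the 0.05 level.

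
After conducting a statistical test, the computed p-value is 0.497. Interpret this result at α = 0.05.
Since p = 0.497 > α = 0.05, fail to reject H₀.
There is insufficient evidence to reject the null hypothesis; the result is not statistically significant at the 0.05 level.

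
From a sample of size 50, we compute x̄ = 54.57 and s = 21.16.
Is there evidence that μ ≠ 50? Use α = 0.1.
One-sample t-test:
H₀: μ = 50
H₁: μ ≠ 50
df = n - 1 = 49
t = (x̄ - μ₀) / (s/√n) = (54.57 - 50) / (21.16/√50) = 1.527
p-value = 0.1332

Since p-value > α = 0.1, we fail to reject H₀.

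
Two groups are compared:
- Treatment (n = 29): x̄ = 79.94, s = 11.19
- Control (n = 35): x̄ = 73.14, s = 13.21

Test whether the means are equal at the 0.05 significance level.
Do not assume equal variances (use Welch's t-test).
Welch's two-sample t-test:
H₀: μ₁ = μ₂
H₁: μ₁ ≠ μ₂
s₁²/n₁ = 11.19²/29 = 4.3178,  s₂²/n₂ = 13.21²/35 = 4.9858
SE = √(s₁²/n₁ + s₂²/n₂) = √(4.3178 + 4.9858) = 3.0502
df (Welch-Satterthwaite) = (s₁²/n₁ + s₂²/n₂)² / [(s₁²/n₁)²/(n₁-1) + (s₂²/n₂)²/(n₂-1)] ≈ 61.96
t = (x̄₁ - x̄₂) / SE = (79.94 - 73.14) / 3.0502 = 6.80 / 3.0502 = 2.229
p-value = 0.0294

Since p-value < α = 0.05, we reject H₀.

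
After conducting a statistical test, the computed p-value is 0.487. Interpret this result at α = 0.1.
Since p = 0.487 > α = 0.1, fail to reject H₀.
There is insufficient evidence to reject the null hypothesis; the result is not statistically significant at the 0.1 level.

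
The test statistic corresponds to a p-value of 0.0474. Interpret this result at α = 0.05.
Since p = 0.0474 < α = 0.05, reject H₀.
There is sufficient evidence to reject the null hypothesis; the result is statistically significant at the 0.05 level.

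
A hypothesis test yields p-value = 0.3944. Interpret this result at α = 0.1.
Since p = 0.3944 > α = 0.1, fail to reject H₀.
There is insufficient evidence to reject the null hypothesis; the result is not statistically significant at the 0.1 level.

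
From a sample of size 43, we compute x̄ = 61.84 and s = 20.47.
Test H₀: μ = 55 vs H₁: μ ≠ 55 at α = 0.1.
One-sample t-test:
H₀: μ = 55
H₁: μ ≠ 55
df = n - 1 = 42
t = (x̄ - μ₀) / (s/√n) = (61.84 - 55) / (20.47/√43) = 2.191
p-value = 0.0340

Since p-value < α = 0.1, we reject H₀.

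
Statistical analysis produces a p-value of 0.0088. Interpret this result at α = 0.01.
Since p = 0.0088 < α = 0.01, reject H₀.
There is sufficient evidence to reject the null hypothesis; the result is statistically significant at the 0.01 level.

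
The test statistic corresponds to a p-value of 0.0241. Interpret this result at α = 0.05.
Since p = 0.0241 < α = 0.05, reject H₀.
There is sufficient evidence to reject the null hypothesis; the result is statistically significant at the 0.05 level.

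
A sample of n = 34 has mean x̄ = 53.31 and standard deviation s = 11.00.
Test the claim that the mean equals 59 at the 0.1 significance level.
One-sample t-test:
H₀: μ = 59
H₁: μ ≠ 59
df = n - 1 = 33
t = (x̄ - μ₀) / (s/√n) = (53.31 - 59) / (11.00/√34) = -3.016
p-value = 0.0049

Since p-value < α = 0.1, we reject H₀.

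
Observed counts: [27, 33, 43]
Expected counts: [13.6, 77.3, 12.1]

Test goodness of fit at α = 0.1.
Chi-square goodness of fit test:
H₀: observed counts match expected distribution
H₁: observed counts differ from expected distribution
df = k - 1 = 2
χ² = Σ(O - E)²/E
   = (27 - 13.6)²/13.6 + (33 - 77.3)²/77.3 + (43 - 12.1)²/12.1
   = 13.203 + 25.388 + 78.910
   = 117.50
p-value < 0.0001

Since p-value < α = 0.1, we reject H₀.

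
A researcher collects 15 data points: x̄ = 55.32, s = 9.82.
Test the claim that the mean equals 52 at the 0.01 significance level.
One-sample t-test:
H₀: μ = 52
H₁: μ ≠ 52
df = n - 1 = 14
t = (x̄ - μ₀) / (s/√n) = (55.32 - 52) / (9.82/√15) = 1.309
p-value = 0.2115

Since p-value > α = 0.01, we fail to reject H₀.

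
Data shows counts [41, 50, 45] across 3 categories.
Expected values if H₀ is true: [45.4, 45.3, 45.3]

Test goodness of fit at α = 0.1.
Chi-square goodness of fit test:
H₀: observed counts match expected distribution
H₁: observed counts differ from expected distribution
df = k - 1 = 2
χ² = Σ(O - E)²/E
   = (41 - 45.4)²/45.4 + (50 - 45.3)²/45.3 + (45 - 45.3)²/45.3
   = 0.426 + 0.488 + 0.002
   = 0.92
p-value = 0.6325

Since p-value > α = 0.1, we fail to reject H₀.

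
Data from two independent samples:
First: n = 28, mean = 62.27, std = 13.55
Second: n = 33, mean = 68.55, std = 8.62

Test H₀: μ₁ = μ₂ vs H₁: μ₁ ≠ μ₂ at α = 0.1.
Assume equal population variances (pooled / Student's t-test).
Student's two-sample t-test (equal variances):
H₀: μ₁ = μ₂
H₁: μ₁ ≠ μ₂
df = n₁ + n₂ - 2 = 59
Pooled variance s_p² = [(n₁-1)s₁² + (n₂-1)s₂²] / (n₁ + n₂ - 2) = [(27)(13.55²) + (32)(8.62²)] / 59 = 124.3222
SE = √(s_p²(1/n₁ + 1/n₂)) = √(124.3222 × (1/28 + 1/33)) = 2.8649
t = (x̄₁ - x̄₂) / SE = (62.27 - 68.55) / 2.8649 = -6.28 / 2.8649 = -2.192
p-value = 0.0323

Since p-value < α = 0.1, we reject H₀.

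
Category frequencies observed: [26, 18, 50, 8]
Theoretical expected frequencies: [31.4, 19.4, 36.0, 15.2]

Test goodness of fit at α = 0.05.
Chi-square goodness of fit test:
H₀: observed counts match expected distribution
H₁: observed counts differ from expected distribution
df = k - 1 = 3
χ² = Σ(O - E)²/E
   = (26 - 31.4)²/31.4 + (18 - 19.4)²/19.4 + (50 - 36.0)²/36.0 + (8 - 15.2)²/15.2
   = 0.929 + 0.101 + 5.444 + 3.411
   = 9.88
p-value = 0.0196

Since p-value < α = 0.05, we reject H₀.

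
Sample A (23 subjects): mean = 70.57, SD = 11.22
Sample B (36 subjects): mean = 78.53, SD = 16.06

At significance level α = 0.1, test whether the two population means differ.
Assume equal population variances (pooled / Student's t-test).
Student's two-sample t-test (equal variances):
H₀: μ₁ = μ₂
H₁: μ₁ ≠ μ₂
df = n₁ + n₂ - 2 = 57
Pooled variance s_p² = [(n₁-1)s₁² + (n₂-1)s₂²] / (n₁ + n₂ - 2) = [(22)(11.22²) + (35)(16.06²)] / 57 = 206.9626
SE = √(s_p²(1/n₁ + 1/n₂)) = √(206.9626 × (1/23 + 1/36)) = 3.8402
t = (x̄₁ - x̄₂) / SE = (70.57 - 78.53) / 3.8402 = -7.96 / 3.8402 = -2.073
p-value = 0.0427

Since p-value < α = 0.1, we reject H₀.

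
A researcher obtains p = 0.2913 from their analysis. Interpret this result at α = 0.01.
Since p = 0.2913 > α = 0.01, fail to reject H₀.
There is insufficient evidence to reject the null hypothesis; the result is not statistically significant at the 0.01 level.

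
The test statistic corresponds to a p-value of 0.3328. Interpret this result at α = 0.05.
Since p = 0.3328 > α = 0.05, fail to reject H₀.
There is insufficient evidence to reject the null hypothesis; the result is not statistically significant at the 0.05 level.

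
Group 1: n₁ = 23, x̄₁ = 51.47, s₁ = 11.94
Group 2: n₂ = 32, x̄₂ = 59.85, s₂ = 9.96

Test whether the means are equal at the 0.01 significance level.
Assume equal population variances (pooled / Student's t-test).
Student's two-sample t-test (equal variances):
H₀: μ₁ = μ₂
H₁: μ₁ ≠ μ₂
df = n₁ + n₂ - 2 = 53
Pooled variance s_p² = [(n₁-1)s₁² + (n₂-1)s₂²] / (n₁ + n₂ - 2) = [(22)(11.94²) + (31)(9.96²)] / 53 = 117.2009
SE = √(s_p²(1/n₁ + 1/n₂)) = √(117.2009 × (1/23 + 1/32)) = 2.9594
t = (x̄₁ - x̄₂) / SE = (51.47 - 59.85) / 2.9594 = -8.38 / 2.9594 = -2.832
p-value = 0.0065

Since p-value < α = 0.01, we reject H₀.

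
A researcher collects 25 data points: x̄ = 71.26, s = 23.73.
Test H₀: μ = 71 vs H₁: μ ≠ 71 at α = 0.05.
One-sample t-test:
H₀: μ = 71
H₁: μ ≠ 71
df = n - 1 = 24
t = (x̄ - μ₀) / (s/√n) = (71.26 - 71) / (23.73/√25) = 0.055
p-value = 0.9568

Since p-value > α = 0.05, we fail to reject H₀.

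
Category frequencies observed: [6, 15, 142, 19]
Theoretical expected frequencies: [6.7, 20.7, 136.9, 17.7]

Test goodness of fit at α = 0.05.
Chi-square goodness of fit test:
H₀: observed counts match expected distribution
H₁: observed counts differ from expected distribution
df = k - 1 = 3
χ² = Σ(O - E)²/E
   = (6 - 6.7)²/6.7 + (15 - 20.7)²/20.7 + (142 - 136.9)²/136.9 + (19 - 17.7)²/17.7
   = 0.073 + 1.570 + 0.190 + 0.095
   = 1.93
p-value = 0.5874

Since p-value > α = 0.05, we fail to reject H₀.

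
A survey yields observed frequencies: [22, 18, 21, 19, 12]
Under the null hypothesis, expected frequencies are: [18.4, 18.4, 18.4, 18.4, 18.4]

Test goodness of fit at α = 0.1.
Chi-square goodness of fit test:
H₀: observed counts match expected distribution
H₁: observed counts differ from expected distribution
df = k - 1 = 4
χ² = Σ(O - E)²/E
   = (22 - 18.4)²/18.4 + (18 - 18.4)²/18.4 + (21 - 18.4)²/18.4 + (19 - 18.4)²/18.4 + (12 - 18.4)²/18.4
   = 0.704 + 0.009 + 0.367 + 0.020 + 2.226
   = 3.33
p-value = 0.5048

Since p-value > α = 0.1, we fail to reject H₀.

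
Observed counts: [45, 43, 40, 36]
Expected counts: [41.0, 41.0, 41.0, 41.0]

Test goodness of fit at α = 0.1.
Chi-square goodness of fit test:
H₀: observed counts match expected distribution
H₁: observed counts differ from expected distribution
df = k - 1 = 3
χ² = Σ(O - E)²/E
   = (45 - 41.0)²/41.0 + (43 - 41.0)²/41.0 + (40 - 41.0)²/41.0 + (36 - 41.0)²/41.0
   = 0.390 + 0.098 + 0.024 + 0.610
   = 1.12
p-value = 0.7718

Since p-value > α = 0.1, we fail to reject H₀.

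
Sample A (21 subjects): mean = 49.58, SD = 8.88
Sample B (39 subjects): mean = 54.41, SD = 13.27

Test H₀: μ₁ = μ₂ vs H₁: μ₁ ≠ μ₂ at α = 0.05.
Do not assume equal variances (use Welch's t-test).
Welch's two-sample t-test:
H₀: μ₁ = μ₂
H₁: μ₁ ≠ μ₂
s₁²/n₁ = 8.88²/21 = 3.7550,  s₂²/n₂ = 13.27²/39 = 4.5152
SE = √(s₁²/n₁ + s₂²/n₂) = √(3.7550 + 4.5152) = 2.8758
df (Welch-Satterthwaite) = (s₁²/n₁ + s₂²/n₂)² / [(s₁²/n₁)²/(n₁-1) + (s₂²/n₂)²/(n₂-1)] ≈ 55.09
t = (x̄₁ - x̄₂) / SE = (49.58 - 54.41) / 2.8758 = -4.83 / 2.8758 = -1.680
p-value = 0.0987

Since p-value > α = 0.05, we fail to reject H₀.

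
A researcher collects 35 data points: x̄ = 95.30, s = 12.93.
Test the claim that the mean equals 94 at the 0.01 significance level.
One-sample t-test:
H₀: μ = 94
H₁: μ ≠ 94
df = n - 1 = 34
t = (x̄ - μ₀) / (s/√n) = (95.30 - 94) / (12.93/√35) = 0.595
p-value = 0.5559

Since p-value > α = 0.01, we fail to reject H₀.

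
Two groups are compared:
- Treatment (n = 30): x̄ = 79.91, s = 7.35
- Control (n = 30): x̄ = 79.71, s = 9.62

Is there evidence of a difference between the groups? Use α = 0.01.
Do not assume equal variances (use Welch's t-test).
Welch's two-sample t-test:
H₀: μ₁ = μ₂
H₁: μ₁ ≠ μ₂
s₁²/n₁ = 7.35²/30 = 1.8007,  s₂²/n₂ = 9.62²/30 = 3.0848
SE = √(s₁²/n₁ + s₂²/n₂) = √(1.8007 + 3.0848) = 2.2103
df (Welch-Satterthwaite) = (s₁²/n₁ + s₂²/n₂)² / [(s₁²/n₁)²/(n₁-1) + (s₂²/n₂)²/(n₂-1)] ≈ 54.25
t = (x̄₁ - x̄₂) / SE = (79.91 - 79.71) / 2.2103 = 0.20 / 2.2103 = 0.090
p-value = 0.9282

Since p-value > α = 0.01, we fail to reject H₀.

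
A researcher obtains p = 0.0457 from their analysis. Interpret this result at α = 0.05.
Since p = 0.0457 < α = 0.05, reject H₀.
There is sufficient evidence to reject the null hypothesis; the result is statistically significant at the 0.05 level.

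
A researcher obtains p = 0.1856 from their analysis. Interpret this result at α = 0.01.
Since p = 0.1856 > α = 0.01, fail to reject H₀.
There is insufficient evidence to reject the null hypothesis; the result is not statistically significant at the 0.01 level.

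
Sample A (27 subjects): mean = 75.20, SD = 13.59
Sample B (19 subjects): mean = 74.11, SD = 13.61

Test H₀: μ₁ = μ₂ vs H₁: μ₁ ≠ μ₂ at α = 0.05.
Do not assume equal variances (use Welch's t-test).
Welch's two-sample t-test:
H₀: μ₁ = μ₂
H₁: μ₁ ≠ μ₂
s₁²/n₁ = 13.59²/27 = 6.8403,  s₂²/n₂ = 13.61²/19 = 9.7491
SE = √(s₁²/n₁ + s₂²/n₂) = √(6.8403 + 9.7491) = 4.0730
df (Welch-Satterthwaite) = (s₁²/n₁ + s₂²/n₂)² / [(s₁²/n₁)²/(n₁-1) + (s₂²/n₂)²/(n₂-1)] ≈ 38.87
t = (x̄₁ - x̄₂) / SE = (75.20 - 74.11) / 4.0730 = 1.09 / 4.0730 = 0.268
p-value = 0.7904

Since p-value > α = 0.05, we fail to reject H₀.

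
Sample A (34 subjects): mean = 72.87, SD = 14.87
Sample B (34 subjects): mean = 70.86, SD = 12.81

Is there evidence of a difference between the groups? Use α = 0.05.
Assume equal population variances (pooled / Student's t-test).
Student's two-sample t-test (equal variances):
H₀: μ₁ = μ₂
H₁: μ₁ ≠ μ₂
df = n₁ + n₂ - 2 = 66
Pooled variance s_p² = [(n₁-1)s₁² + (n₂-1)s₂²] / (n₁ + n₂ - 2) = [(33)(14.87²) + (33)(12.81²)] / 66 = 192.6065
SE = √(s_p²(1/n₁ + 1/n₂)) = √(192.6065 × (1/34 + 1/34)) = 3.3660
t = (x̄₁ - x̄₂) / SE = (72.87 - 70.86) / 3.3660 = 2.01 / 3.3660 = 0.597
p-value = 0.5524

Since p-value > α = 0.05, we fail to reject H₀.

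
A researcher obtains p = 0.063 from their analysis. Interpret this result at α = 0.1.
Since p = 0.063 < α = 0.1, reject H₀.
There is sufficient evidence to reject the null hypothesis; the result is statistically significant at the 0.1 level.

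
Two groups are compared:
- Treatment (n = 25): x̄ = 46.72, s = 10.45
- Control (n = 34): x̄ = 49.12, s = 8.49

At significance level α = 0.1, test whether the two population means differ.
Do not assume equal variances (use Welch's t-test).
Welch's two-sample t-test:
H₀: μ₁ = μ₂
H₁: μ₁ ≠ μ₂
s₁²/n₁ = 10.45²/25 = 4.3681,  s₂²/n₂ = 8.49²/34 = 2.1200
SE = √(s₁²/n₁ + s₂²/n₂) = √(4.3681 + 2.1200) = 2.5472
df (Welch-Satterthwaite) = (s₁²/n₁ + s₂²/n₂)² / [(s₁²/n₁)²/(n₁-1) + (s₂²/n₂)²/(n₂-1)] ≈ 45.21
t = (x̄₁ - x̄₂) / SE = (46.72 - 49.12) / 2.5472 = -2.40 / 2.5472 = -0.942
p-value = 0.3511

Since p-value > α = 0.1, we fail to reject H₀.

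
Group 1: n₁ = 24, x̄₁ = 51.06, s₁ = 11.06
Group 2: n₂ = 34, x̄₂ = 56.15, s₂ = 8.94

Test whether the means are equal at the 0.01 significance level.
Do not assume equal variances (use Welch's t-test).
Welch's two-sample t-test:
H₀: μ₁ = μ₂
H₁: μ₁ ≠ μ₂
s₁²/n₁ = 11.06²/24 = 5.0968,  s₂²/n₂ = 8.94²/34 = 2.3507
SE = √(s₁²/n₁ + s₂²/n₂) = √(5.0968 + 2.3507) = 2.7290
df (Welch-Satterthwaite) = (s₁²/n₁ + s₂²/n₂)² / [(s₁²/n₁)²/(n₁-1) + (s₂²/n₂)²/(n₂-1)] ≈ 42.77
t = (x̄₁ - x̄₂) / SE = (51.06 - 56.15) / 2.7290 = -5.09 / 2.7290 = -1.865
p-value = 0.0690

Since p-value > α = 0.01, we fail to reject H₀.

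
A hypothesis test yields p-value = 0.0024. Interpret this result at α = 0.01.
Since p = 0.0024 < α = 0.01, reject H₀.
There is sufficient evidence to reject the null hypothesis; the result is statistically significant at the 0.01 level.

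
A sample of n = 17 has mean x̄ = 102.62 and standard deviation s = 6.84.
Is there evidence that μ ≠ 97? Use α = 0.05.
One-sample t-test:
H₀: μ = 97
H₁: μ ≠ 97
df = n - 1 = 16
t = (x̄ - μ₀) / (s/√n) = (102.62 - 97) / (6.84/√17) = 3.388
p-value = 0.0038

Since p-value < α = 0.05, we reject H₀.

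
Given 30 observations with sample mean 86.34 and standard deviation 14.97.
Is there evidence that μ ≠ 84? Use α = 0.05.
One-sample t-test:
H₀: μ = 84
H₁: μ ≠ 84
df = n - 1 = 29
t = (x̄ - μ₀) / (s/√n) = (86.34 - 84) / (14.97/√30) = 0.856
p-value = 0.3989

Since p-value > α = 0.05, we fail to reject H₀.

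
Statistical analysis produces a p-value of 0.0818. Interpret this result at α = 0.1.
Since p = 0.0818 < α = 0.1, reject H₀.
There is sufficient evidence to reject the null hypothesis; the result is statistically significant at the 0.1 level.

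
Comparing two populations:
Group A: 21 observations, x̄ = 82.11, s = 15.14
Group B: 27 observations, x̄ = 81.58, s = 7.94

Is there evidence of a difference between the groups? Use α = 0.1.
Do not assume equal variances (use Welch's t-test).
Welch's two-sample t-test:
H₀: μ₁ = μ₂
H₁: μ₁ ≠ μ₂
s₁²/n₁ = 15.14²/21 = 10.9152,  s₂²/n₂ = 7.94²/27 = 2.3349
SE = √(s₁²/n₁ + s₂²/n₂) = √(10.9152 + 2.3349) = 3.6401
df (Welch-Satterthwaite) = (s₁²/n₁ + s₂²/n₂)² / [(s₁²/n₁)²/(n₁-1) + (s₂²/n₂)²/(n₂-1)] ≈ 28.47
t = (x̄₁ - x̄₂) / SE = (82.11 - 81.58) / 3.6401 = 0.53 / 3.6401 = 0.146
p-value = 0.8853

Since p-value > α = 0.1, we fail to reject H₀.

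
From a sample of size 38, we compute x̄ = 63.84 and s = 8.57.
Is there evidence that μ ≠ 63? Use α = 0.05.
One-sample t-test:
H₀: μ = 63
H₁: μ ≠ 63
df = n - 1 = 37
t = (x̄ - μ₀) / (s/√n) = (63.84 - 63) / (8.57/√38) = 0.604
p-value = 0.5494

Since p-value > α = 0.05, we fail to reject H₀.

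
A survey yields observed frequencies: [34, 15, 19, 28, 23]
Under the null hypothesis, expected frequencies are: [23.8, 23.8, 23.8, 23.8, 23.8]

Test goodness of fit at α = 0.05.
Chi-square goodness of fit test:
H₀: observed counts match expected distribution
H₁: observed counts differ from expected distribution
df = k - 1 = 4
χ² = Σ(O - E)²/E
   = (34 - 23.8)²/23.8 + (15 - 23.8)²/23.8 + (19 - 23.8)²/23.8 + (28 - 23.8)²/23.8 + (23 - 23.8)²/23.8
   = 4.371 + 3.254 + 0.968 + 0.741 + 0.027
   = 9.36
p-value = 0.0527

Since p-value > α = 0.05, we fail to reject H₀.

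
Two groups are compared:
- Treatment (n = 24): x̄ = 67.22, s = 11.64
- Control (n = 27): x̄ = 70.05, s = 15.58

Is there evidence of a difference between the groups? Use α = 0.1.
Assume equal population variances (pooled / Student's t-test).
Student's two-sample t-test (equal variances):
H₀: μ₁ = μ₂
H₁: μ₁ ≠ μ₂
df = n₁ + n₂ - 2 = 49
Pooled variance s_p² = [(n₁-1)s₁² + (n₂-1)s₂²] / (n₁ + n₂ - 2) = [(23)(11.64²) + (26)(15.58²)] / 49 = 192.3961
SE = √(s_p²(1/n₁ + 1/n₂)) = √(192.3961 × (1/24 + 1/27)) = 3.8913
t = (x̄₁ - x̄₂) / SE = (67.22 - 70.05) / 3.8913 = -2.83 / 3.8913 = -0.727
p-value = 0.4705

Since p-value > α = 0.1, we fail to reject H₀.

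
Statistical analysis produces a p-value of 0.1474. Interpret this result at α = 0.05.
Since p = 0.1474 > α = 0.05, fail to reject H₀.
There is insufficient evidence to reject the null hypothesis; the result is not statistically significant at the 0.05 level.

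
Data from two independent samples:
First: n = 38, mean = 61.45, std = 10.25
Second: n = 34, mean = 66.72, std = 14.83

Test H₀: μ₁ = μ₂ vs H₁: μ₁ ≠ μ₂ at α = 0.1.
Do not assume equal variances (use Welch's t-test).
Welch's two-sample t-test:
H₀: μ₁ = μ₂
H₁: μ₁ ≠ μ₂
s₁²/n₁ = 10.25²/38 = 2.7648,  s₂²/n₂ = 14.83²/34 = 6.4685
SE = √(s₁²/n₁ + s₂²/n₂) = √(2.7648 + 6.4685) = 3.0386
df (Welch-Satterthwaite) = (s₁²/n₁ + s₂²/n₂)² / [(s₁²/n₁)²/(n₁-1) + (s₂²/n₂)²/(n₂-1)] ≈ 57.82
t = (x̄₁ - x̄₂) / SE = (61.45 - 66.72) / 3.0386 = -5.27 / 3.0386 = -1.734
p-value = 0.0882

Since p-value < α = 0.1, we reject H₀.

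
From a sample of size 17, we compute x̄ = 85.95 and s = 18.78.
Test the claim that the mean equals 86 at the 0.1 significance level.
One-sample t-test:
H₀: μ = 86
H₁: μ ≠ 86
df = n - 1 = 16
t = (x̄ - μ₀) / (s/√n) = (85.95 - 86) / (18.78/√17) = -0.011
p-value = 0.9914

Since p-value > α = 0.1, we fail to reject H₀.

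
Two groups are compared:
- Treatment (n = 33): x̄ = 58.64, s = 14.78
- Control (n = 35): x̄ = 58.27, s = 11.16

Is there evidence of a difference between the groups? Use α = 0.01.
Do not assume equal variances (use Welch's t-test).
Welch's two-sample t-test:
H₀: μ₁ = μ₂
H₁: μ₁ ≠ μ₂
s₁²/n₁ = 14.78²/33 = 6.6196,  s₂²/n₂ = 11.16²/35 = 3.5584
SE = √(s₁²/n₁ + s₂²/n₂) = √(6.6196 + 3.5584) = 3.1903
df (Welch-Satterthwaite) = (s₁²/n₁ + s₂²/n₂)² / [(s₁²/n₁)²/(n₁-1) + (s₂²/n₂)²/(n₂-1)] ≈ 59.48
t = (x̄₁ - x̄₂) / SE = (58.64 - 58.27) / 3.1903 = 0.37 / 3.1903 = 0.116
p-value = 0.9081

Since p-value > α = 0.01, we fail to reject H₀.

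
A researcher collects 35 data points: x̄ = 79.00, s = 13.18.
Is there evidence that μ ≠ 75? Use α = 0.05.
One-sample t-test:
H₀: μ = 75
H₁: μ ≠ 75
df = n - 1 = 34
t = (x̄ - μ₀) / (s/√n) = (79.00 - 75) / (13.18/√35) = 1.795
p-value = 0.0815

Since p-value > α = 0.05, we fail to reject H₀.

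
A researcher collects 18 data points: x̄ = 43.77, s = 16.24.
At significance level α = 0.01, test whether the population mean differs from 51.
One-sample t-test:
H₀: μ = 51
H₁: μ ≠ 51
df = n - 1 = 17
t = (x̄ - μ₀) / (s/√n) = (43.77 - 51) / (16.24/√18) = -1.889
p-value = 0.0761

Since p-value > α = 0.01, we fail to reject H₀.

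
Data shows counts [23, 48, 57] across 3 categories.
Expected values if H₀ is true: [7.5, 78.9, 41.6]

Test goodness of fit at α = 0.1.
Chi-square goodness of fit test:
H₀: observed counts match expected distribution
H₁: observed counts differ from expected distribution
df = k - 1 = 2
χ² = Σ(O - E)²/E
   = (23 - 7.5)²/7.5 + (48 - 78.9)²/78.9 + (57 - 41.6)²/41.6
   = 32.033 + 12.102 + 5.701
   = 49.84
p-value < 0.0001

Since p-value < α = 0.1, we reject H₀.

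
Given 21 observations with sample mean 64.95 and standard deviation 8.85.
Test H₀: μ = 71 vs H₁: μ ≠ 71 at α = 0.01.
One-sample t-test:
H₀: μ = 71
H₁: μ ≠ 71
df = n - 1 = 20
t = (x̄ - μ₀) / (s/√n) = (64.95 - 71) / (8.85/√21) = -3.133
p-value = 0.0052

Since p-value < α = 0.01, we reject H₀.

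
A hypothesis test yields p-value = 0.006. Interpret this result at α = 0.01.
Since p = 0.006 < α = 0.01, reject H₀.
There is sufficient evidence to reject the null hypothesis; the result is statistically significant at the 0.01 level.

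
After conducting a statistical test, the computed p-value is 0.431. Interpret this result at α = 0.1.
Since p = 0.431 > α = 0.1, fail to reject H₀.
There is insufficient evidence to reject the null hypothesis; the result is not statistically significant at the 0.1 level.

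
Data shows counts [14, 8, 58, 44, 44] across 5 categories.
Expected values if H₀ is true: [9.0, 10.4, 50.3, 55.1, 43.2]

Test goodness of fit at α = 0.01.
Chi-square goodness of fit test:
H₀: observed counts match expected distribution
H₁: observed counts differ from expected distribution
df = k - 1 = 4
χ² = Σ(O - E)²/E
   = (14 - 9.0)²/9.0 + (8 - 10.4)²/10.4 + (58 - 50.3)²/50.3 + (44 - 55.1)²/55.1 + (44 - 43.2)²/43.2
   = 2.778 + 0.554 + 1.179 + 2.236 + 0.015
   = 6.76
p-value = 0.1491

Since p-value > α = 0.01, we fail to reject H₀.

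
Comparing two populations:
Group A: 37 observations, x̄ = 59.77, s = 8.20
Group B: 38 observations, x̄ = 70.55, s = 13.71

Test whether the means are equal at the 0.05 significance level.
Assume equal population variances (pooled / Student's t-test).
Student's two-sample t-test (equal variances):
H₀: μ₁ = μ₂
H₁: μ₁ ≠ μ₂
df = n₁ + n₂ - 2 = 73
Pooled variance s_p² = [(n₁-1)s₁² + (n₂-1)s₂²] / (n₁ + n₂ - 2) = [(36)(8.20²) + (37)(13.71²)] / 73 = 128.4289
SE = √(s_p²(1/n₁ + 1/n₂)) = √(128.4289 × (1/37 + 1/38)) = 2.6174
t = (x̄₁ - x̄₂) / SE = (59.77 - 70.55) / 2.6174 = -10.78 / 2.6174 = -4.119
p-value = 0.0001

Since p-value < α = 0.05, we reject H₀.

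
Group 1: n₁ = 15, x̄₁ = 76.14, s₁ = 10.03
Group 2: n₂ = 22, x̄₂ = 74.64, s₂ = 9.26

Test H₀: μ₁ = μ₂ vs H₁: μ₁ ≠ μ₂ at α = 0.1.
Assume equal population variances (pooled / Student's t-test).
Student's two-sample t-test (equal variances):
H₀: μ₁ = μ₂
H₁: μ₁ ≠ μ₂
df = n₁ + n₂ - 2 = 35
Pooled variance s_p² = [(n₁-1)s₁² + (n₂-1)s₂²] / (n₁ + n₂ - 2) = [(14)(10.03²) + (21)(9.26²)] / 35 = 91.6889
SE = √(s_p²(1/n₁ + 1/n₂)) = √(91.6889 × (1/15 + 1/22)) = 3.2063
t = (x̄₁ - x̄₂) / SE = (76.14 - 74.64) / 3.2063 = 1.50 / 3.2063 = 0.468
p-value = 0.6428

Since p-value > α = 0.1, we fail to reject H₀.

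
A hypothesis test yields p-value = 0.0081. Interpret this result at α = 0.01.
Since p = 0.0081 < α = 0.01, reject H₀.
There is sufficient evidence to reject the null hypothesis; the result is statistically significant at the 0.01 level.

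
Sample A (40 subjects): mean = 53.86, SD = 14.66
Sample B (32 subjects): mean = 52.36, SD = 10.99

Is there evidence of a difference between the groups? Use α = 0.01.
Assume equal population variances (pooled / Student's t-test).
Student's two-sample t-test (equal variances):
H₀: μ₁ = μ₂
H₁: μ₁ ≠ μ₂
df = n₁ + n₂ - 2 = 70
Pooled variance s_p² = [(n₁-1)s₁² + (n₂-1)s₂²] / (n₁ + n₂ - 2) = [(39)(14.66²) + (31)(10.99²)] / 70 = 173.2270
SE = √(s_p²(1/n₁ + 1/n₂)) = √(173.2270 × (1/40 + 1/32)) = 3.1215
t = (x̄₁ - x̄₂) / SE = (53.86 - 52.36) / 3.1215 = 1.50 / 3.1215 = 0.481
p-value = 0.6323

Since p-value > α = 0.01, we fail to reject H₀.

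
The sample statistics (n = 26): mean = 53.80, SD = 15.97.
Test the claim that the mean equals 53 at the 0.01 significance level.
One-sample t-test:
H₀: μ = 53
H₁: μ ≠ 53
df = n - 1 = 25
t = (x̄ - μ₀) / (s/√n) = (53.80 - 53) / (15.97/√26) = 0.255
p-value = 0.8005

Since p-value > α = 0.01, we fail to reject H₀.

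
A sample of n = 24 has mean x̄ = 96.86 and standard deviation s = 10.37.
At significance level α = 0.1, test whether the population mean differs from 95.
One-sample t-test:
H₀: μ = 95
H₁: μ ≠ 95
df = n - 1 = 23
t = (x̄ - μ₀) / (s/√n) = (96.86 - 95) / (10.37/√24) = 0.879
p-value = 0.3887

Since p-value > α = 0.1, we fail to reject H₀.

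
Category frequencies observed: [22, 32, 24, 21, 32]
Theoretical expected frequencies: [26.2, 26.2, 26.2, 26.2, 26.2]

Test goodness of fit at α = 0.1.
Chi-square goodness of fit test:
H₀: observed counts match expected distribution
H₁: observed counts differ from expected distribution
df = k - 1 = 4
χ² = Σ(O - E)²/E
   = (22 - 26.2)²/26.2 + (32 - 26.2)²/26.2 + (24 - 26.2)²/26.2 + (21 - 26.2)²/26.2 + (32 - 26.2)²/26.2
   = 0.673 + 1.284 + 0.185 + 1.032 + 1.284
   = 4.46
p-value = 0.3476

Since p-value > α = 0.1, we fail to reject H₀.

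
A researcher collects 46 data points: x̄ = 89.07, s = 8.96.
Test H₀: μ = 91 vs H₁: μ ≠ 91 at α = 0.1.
One-sample t-test:
H₀: μ = 91
H₁: μ ≠ 91
df = n - 1 = 45
t = (x̄ - μ₀) / (s/√n) = (89.07 - 91) / (8.96/√46) = -1.461
p-value = 0.1510

Since p-value > α = 0.1, we fail to reject H₀.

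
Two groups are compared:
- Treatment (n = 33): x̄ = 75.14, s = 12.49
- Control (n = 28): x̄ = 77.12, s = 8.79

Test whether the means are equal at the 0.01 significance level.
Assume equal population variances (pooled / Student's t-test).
Student's two-sample t-test (equal variances):
H₀: μ₁ = μ₂
H₁: μ₁ ≠ μ₂
df = n₁ + n₂ - 2 = 59
Pooled variance s_p² = [(n₁-1)s₁² + (n₂-1)s₂²] / (n₁ + n₂ - 2) = [(32)(12.49²) + (27)(8.79²)] / 59 = 119.9684
SE = √(s_p²(1/n₁ + 1/n₂)) = √(119.9684 × (1/33 + 1/28)) = 2.8142
t = (x̄₁ - x̄₂) / SE = (75.14 - 77.12) / 2.8142 = -1.98 / 2.8142 = -0.704
p-value = 0.4845

Since p-value > α = 0.01, we fail to reject H₀.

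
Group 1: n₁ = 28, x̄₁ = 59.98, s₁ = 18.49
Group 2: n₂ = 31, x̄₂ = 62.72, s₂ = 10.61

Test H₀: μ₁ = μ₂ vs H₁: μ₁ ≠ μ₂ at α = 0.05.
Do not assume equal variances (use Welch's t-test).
Welch's two-sample t-test:
H₀: μ₁ = μ₂
H₁: μ₁ ≠ μ₂
s₁²/n₁ = 18.49²/28 = 12.2100,  s₂²/n₂ = 10.61²/31 = 3.6314
SE = √(s₁²/n₁ + s₂²/n₂) = √(12.2100 + 3.6314) = 3.9801
df (Welch-Satterthwaite) = (s₁²/n₁ + s₂²/n₂)² / [(s₁²/n₁)²/(n₁-1) + (s₂²/n₂)²/(n₂-1)] ≈ 42.10
t = (x̄₁ - x̄₂) / SE = (59.98 - 62.72) / 3.9801 = -2.74 / 3.9801 = -0.688
p-value = 0.4950

Since p-value > α = 0.05, we fail to reject H₀.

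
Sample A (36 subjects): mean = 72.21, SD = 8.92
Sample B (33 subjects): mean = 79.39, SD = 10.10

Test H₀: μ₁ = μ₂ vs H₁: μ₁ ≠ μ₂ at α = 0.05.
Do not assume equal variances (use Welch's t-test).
Welch's two-sample t-test:
H₀: μ₁ = μ₂
H₁: μ₁ ≠ μ₂
s₁²/n₁ = 8.92²/36 = 2.2102,  s₂²/n₂ = 10.10²/33 = 3.0912
SE = √(s₁²/n₁ + s₂²/n₂) = √(2.2102 + 3.0912) = 2.3025
df (Welch-Satterthwaite) = (s₁²/n₁ + s₂²/n₂)² / [(s₁²/n₁)²/(n₁-1) + (s₂²/n₂)²/(n₂-1)] ≈ 64.14
t = (x̄₁ - x̄₂) / SE = (72.21 - 79.39) / 2.3025 = -7.18 / 2.3025 = -3.118
p-value = 0.0027

Since p-value < α = 0.05, we reject H₀.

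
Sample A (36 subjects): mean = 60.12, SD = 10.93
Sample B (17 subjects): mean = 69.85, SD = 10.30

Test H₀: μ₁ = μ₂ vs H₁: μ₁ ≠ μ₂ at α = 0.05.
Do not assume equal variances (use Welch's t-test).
Welch's two-sample t-test:
H₀: μ₁ = μ₂
H₁: μ₁ ≠ μ₂
s₁²/n₁ = 10.93²/36 = 3.3185,  s₂²/n₂ = 10.30²/17 = 6.2406
SE = √(s₁²/n₁ + s₂²/n₂) = √(3.3185 + 6.2406) = 3.0918
df (Welch-Satterthwaite) = (s₁²/n₁ + s₂²/n₂)² / [(s₁²/n₁)²/(n₁-1) + (s₂²/n₂)²/(n₂-1)] ≈ 33.24
t = (x̄₁ - x̄₂) / SE = (60.12 - 69.85) / 3.0918 = -9.73 / 3.0918 = -3.147
p-value = 0.0035

Since p-value < α = 0.05, we reject H₀.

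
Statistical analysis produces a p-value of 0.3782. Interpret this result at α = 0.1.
Since p = 0.3782 > α = 0.1, fail to reject H₀.
There is insufficient evidence to reject the null hypothesis; the result is not statistically significant at the 0.1 level.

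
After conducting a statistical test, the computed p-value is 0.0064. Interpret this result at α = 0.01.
Since p = 0.0064 < α = 0.01, reject H₀.
There is sufficient evidence to reject the null hypothesis; the result is statistically significant at the 0.01 level.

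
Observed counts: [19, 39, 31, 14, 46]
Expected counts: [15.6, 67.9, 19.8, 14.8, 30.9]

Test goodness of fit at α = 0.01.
Chi-square goodness of fit test:
H₀: observed counts match expected distribution
H₁: observed counts differ from expected distribution
df = k - 1 = 4
χ² = Σ(O - E)²/E
   = (19 - 15.6)²/15.6 + (39 - 67.9)²/67.9 + (31 - 19.8)²/19.8 + (14 - 14.8)²/14.8 + (46 - 30.9)²/30.9
   = 0.741 + 12.301 + 6.335 + 0.043 + 7.379
   = 26.80
p-value < 0.0001

Since p-value < α = 0.01, we reject H₀.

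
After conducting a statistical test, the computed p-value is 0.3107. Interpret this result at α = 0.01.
Since p = 0.3107 > α = 0.01, fail to reject H₀.
There is insufficient evidence to reject the null hypothesis; the result is not statistically significant at the 0.01 level.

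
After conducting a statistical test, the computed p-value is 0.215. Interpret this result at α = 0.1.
Since p = 0.215 > α = 0.1, fail to reject H₀.
There is insufficient evidence to reject the null hypothesis; the result is not statistically significant at the 0.1 level.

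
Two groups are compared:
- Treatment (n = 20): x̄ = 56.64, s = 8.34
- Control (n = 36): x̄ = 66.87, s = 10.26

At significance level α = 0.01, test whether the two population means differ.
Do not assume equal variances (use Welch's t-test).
Welch's two-sample t-test:
H₀: μ₁ = μ₂
H₁: μ₁ ≠ μ₂
s₁²/n₁ = 8.34²/20 = 3.4778,  s₂²/n₂ = 10.26²/36 = 2.9241
SE = √(s₁²/n₁ + s₂²/n₂) = √(3.4778 + 2.9241) = 2.5302
df (Welch-Satterthwaite) = (s₁²/n₁ + s₂²/n₂)² / [(s₁²/n₁)²/(n₁-1) + (s₂²/n₂)²/(n₂-1)] ≈ 46.53
t = (x̄₁ - x̄₂) / SE = (56.64 - 66.87) / 2.5302 = -10.23 / 2.5302 = -4.043
p-value = 0.0002

Since p-value < α = 0.01, we reject H₀.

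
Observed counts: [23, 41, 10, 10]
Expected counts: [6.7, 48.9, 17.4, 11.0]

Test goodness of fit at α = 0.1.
Chi-square goodness of fit test:
H₀: observed counts match expected distribution
H₁: observed counts differ from expected distribution
df = k - 1 = 3
χ² = Σ(O - E)²/E
   = (23 - 6.7)²/6.7 + (41 - 48.9)²/48.9 + (10 - 17.4)²/17.4 + (10 - 11.0)²/11.0
   = 39.655 + 1.276 + 3.147 + 0.091
   = 44.17
p-value < 0.0001

Since p-value < α = 0.1, we reject H₀.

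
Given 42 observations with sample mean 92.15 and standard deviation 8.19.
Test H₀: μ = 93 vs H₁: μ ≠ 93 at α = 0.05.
One-sample t-test:
H₀: μ = 93
H₁: μ ≠ 93
df = n - 1 = 41
t = (x̄ - μ₀) / (s/√n) = (92.15 - 93) / (8.19/√42) = -0.673
p-value = 0.5050

Since p-value > α = 0.05, we fail to reject H₀.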